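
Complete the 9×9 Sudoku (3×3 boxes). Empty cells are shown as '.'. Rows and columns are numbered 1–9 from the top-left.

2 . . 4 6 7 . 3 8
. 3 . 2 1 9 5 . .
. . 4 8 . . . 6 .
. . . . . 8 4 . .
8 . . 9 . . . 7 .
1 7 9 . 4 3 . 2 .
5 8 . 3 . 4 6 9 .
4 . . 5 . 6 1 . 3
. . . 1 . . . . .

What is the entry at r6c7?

8

r1c7 = 9: row 1 has {2,3,4,6,7,8}; col 7 has {1,4,5,6}; box has {3,5,6,8} → only 9 remains.
r2c8 = 4: row 2 has {1,2,3,5,9}; col 8 has {2,3,6,7,9}; box has {3,5,6,8,9} → only 4 remains.
r2c9 = 7: row 2 has {1,2,3,4,5,9}; col 9 has {3,8}; box has {3,4,5,6,8,9} → only 7 remains.
r3c6 = 5: row 3 has {4,6,8}; col 6 has {3,4,6,7,8,9}; box has {1,2,4,6,7,8,9} → only 5 remains.
r3c7 = 2: row 3 has {4,5,6,8}; col 7 has {1,4,5,6,9}; box has {3,4,5,6,7,8,9} → only 2 remains.
r3c9 = 1: row 3 has {2,4,5,6,8}; col 9 has {3,7,8}; box has {2,3,4,5,6,7,8,9} → only 1 remains.
r5c7 = 3: row 5 has {7,8,9}; col 7 has {1,2,4,5,6,9}; box has {2,4,7} → only 3 remains.
r6c4 = 6: row 6 has {1,2,3,4,7,9}; col 4 has {1,2,3,4,5,8,9}; box has {3,4,8,9} → only 6 remains.
r6c7 = 8: row 6 has {1,2,3,4,6,7,9}; col 7 has {1,2,3,4,5,6,9}; box has {2,3,4,7} → only 8 remains.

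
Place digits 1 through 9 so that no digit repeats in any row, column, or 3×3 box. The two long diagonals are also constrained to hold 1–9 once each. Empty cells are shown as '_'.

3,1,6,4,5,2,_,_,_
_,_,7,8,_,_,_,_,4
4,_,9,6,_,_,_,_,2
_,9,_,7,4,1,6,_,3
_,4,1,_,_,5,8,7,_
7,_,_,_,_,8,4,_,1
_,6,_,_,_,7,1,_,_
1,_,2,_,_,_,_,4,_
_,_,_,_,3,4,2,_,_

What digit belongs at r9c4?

1

r3c6 = 3: row 3 has {2,4,6,9}; col 6 has {1,2,4,5,7,8}; box has {2,4,5,6,8} → only 3 remains.
r5c9 = 9: row 5 has {1,4,5,7,8}; col 9 has {1,2,3,4}; box has {1,3,4,6,7,8} → only 9 remains.
r2c6 = 9: row 2 has {4,7,8}; col 6 has {1,2,3,4,5,7,8}; box has {2,3,4,5,6,8} → only 9 remains.
r8c6 = 6: row 8 has {1,2,4}; col 6 has {1,2,3,4,5,7,8,9}; box has {3,4,7} → only 6 remains.
r2c5 = 1: row 2 has {4,7,8,9}; col 5 has {3,4,5}; box has {2,3,4,5,6,8,9} → only 1 remains.
r3c5 = 7: row 3 has {2,3,4,6,9}; col 5 has {1,3,4,5}; box has {1,2,3,4,5,6,8,9} → only 7 remains.
r3c7 = 5: row 3 has {2,3,4,6,7,9}; col 7 has {1,2,4,6,8}; box has {2,4}; anti-diagonal has {1} → only 5 remains.
r2c7 = 3: row 2 has {1,4,7,8,9}; col 7 has {1,2,4,5,6,8}; box has {2,4,5} → only 3 remains.
r2c8 = 6: row 2 has {1,3,4,7,8,9}; col 8 has {4,7}; box has {2,3,4,5}; anti-diagonal has {1,5} → only 6 remains.
r3c2 = 8: row 3 has {2,3,4,5,6,7,9}; col 2 has {1,4,6,9}; box has {1,3,4,6,7,9} → only 8 remains.
r3c8 = 1: row 3 has {2,3,4,5,6,7,8,9}; col 8 has {4,6,7}; box has {2,3,4,5,6} → only 1 remains.
r5c5 = 2: row 5 has {1,4,5,7,8,9}; col 5 has {1,3,4,5,7}; box has {1,4,5,7,8}; main diagonal has {1,3,4,7,8,9}; anti-diagonal has {1,5,6} → only 2 remains.
r2c2 = 5: row 2 has {1,3,4,6,7,8,9}; col 2 has {1,4,6,8,9}; box has {1,3,4,6,7,8,9}; main diagonal has {1,2,3,4,7,8,9} → only 5 remains.
r5c1 = 6: row 5 has {1,2,4,5,7,8,9}; col 1 has {1,3,4,7}; box has {1,4,7,9} → only 6 remains.
r5c4 = 3: row 5 has {1,2,4,5,6,7,8,9}; col 4 has {4,6,7,8}; box has {1,2,4,5,7,8} → only 3 remains.
r6c4 = 9: row 6 has {1,4,7,8}; col 4 has {3,4,6,7,8}; box has {1,2,3,4,5,7,8}; anti-diagonal has {1,2,5,6} → only 9 remains.
r6c5 = 6: row 6 has {1,4,7,8,9}; col 5 has {1,2,3,4,5,7}; box has {1,2,3,4,5,7,8,9} → only 6 remains.
r8c4 = 5: row 8 has {1,2,4,6}; col 4 has {3,4,6,7,8,9}; box has {3,4,6,7} → only 5 remains.
r9c1 = 8: row 9 has {2,3,4}; col 1 has {1,3,4,6,7}; box has {1,2,6}; anti-diagonal has {1,2,5,6,9} → only 8 remains.
r9c2 = 7: row 9 has {2,3,4,8}; col 2 has {1,4,5,6,8,9}; box has {1,2,6,8} → only 7 remains.
r9c3 = 5: row 9 has {2,3,4,7,8}; col 3 has {1,2,6,7,9}; box has {1,2,6,7,8} → only 5 remains.
r9c4 = 1: row 9 has {2,3,4,5,7,8}; col 4 has {3,4,5,6,7,8,9}; box has {3,4,5,6,7} → only 1 remains.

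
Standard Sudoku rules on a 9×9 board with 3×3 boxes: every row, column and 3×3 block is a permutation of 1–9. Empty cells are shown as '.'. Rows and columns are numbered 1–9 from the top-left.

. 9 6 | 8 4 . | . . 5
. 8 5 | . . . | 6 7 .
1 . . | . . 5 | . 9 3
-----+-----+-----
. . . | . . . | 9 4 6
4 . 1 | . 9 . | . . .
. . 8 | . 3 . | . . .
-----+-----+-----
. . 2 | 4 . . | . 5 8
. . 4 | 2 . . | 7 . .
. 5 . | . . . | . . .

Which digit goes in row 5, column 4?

5

row 3, column 3 = 7 (sole candidate).
row 3, column 4 = 6 (sole candidate).
row 3, column 5 = 2 (sole candidate).
row 4, column 3 = 3 (sole candidate).
row 9, column 3 = 9 (sole candidate).
row 2, column 5 = 1 (sole candidate).
row 3, column 2 = 4 (sole candidate).
row 3, column 7 = 8 (sole candidate).
row 1, column 6 = 7 (hidden single in row 1).
row 1, column 1 = 3 (hidden single in row 1).
row 2, column 1 = 2 (sole candidate).
row 2, column 9 = 4 (sole candidate).
row 6, column 6 = 4 (hidden single in row 6).
row 6, column 1 = 9 (hidden single in row 6).
row 6, column 2 = 6 (hidden single in row 6).
row 5, column 6 = 6 (hidden single in row 5).
row 5, column 8 = 8 (hidden single in row 5).
row 5, column 7 = 3 (hidden single in row 5).
row 7, column 7 = 1 (sole candidate).
row 8, column 9 = 9 (sole candidate).
row 9, column 9 = 2 (sole candidate).
row 1, column 7 = 2 (sole candidate).
row 1, column 8 = 1 (sole candidate).
row 5, column 9 = 7 (sole candidate).
row 6, column 7 = 5 (sole candidate).
row 6, column 8 = 2 (sole candidate).
row 6, column 9 = 1 (sole candidate).
row 9, column 7 = 4 (sole candidate).
row 5, column 2 = 2 (sole candidate).
row 5, column 4 = 5: row 5 has {1,2,3,4,6,7,8,9}; col 4 has {2,4,6,8}; box has {3,4,6,9} → only 5 remains.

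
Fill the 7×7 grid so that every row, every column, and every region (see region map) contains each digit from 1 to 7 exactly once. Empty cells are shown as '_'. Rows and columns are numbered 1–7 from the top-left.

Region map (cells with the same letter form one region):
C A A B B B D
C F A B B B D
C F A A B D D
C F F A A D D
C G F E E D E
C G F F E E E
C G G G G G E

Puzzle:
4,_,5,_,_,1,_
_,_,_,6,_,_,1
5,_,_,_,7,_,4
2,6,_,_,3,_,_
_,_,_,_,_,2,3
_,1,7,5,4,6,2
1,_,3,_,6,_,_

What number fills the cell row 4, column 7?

7

row 1, column 5 = 2 (sole candidate).
row 2, column 5 = 5 (sole candidate).
row 3, column 6 = 3 (sole candidate).
row 5, column 5 = 1 (sole candidate).
row 6, column 1 = 3 (sole candidate).
row 1, column 2 = 7 (sole candidate).
row 1, column 4 = 3 (sole candidate).
row 1, column 7 = 6 (sole candidate).
row 2, column 1 = 7 (sole candidate).
row 2, column 6 = 4 (sole candidate).
row 3, column 2 = 2 (sole candidate).
row 3, column 4 = 1 (sole candidate).
row 4, column 4 = 4 (sole candidate).
row 5, column 1 = 6 (sole candidate).
row 5, column 3 = 4 (sole candidate).
row 5, column 4 = 7 (sole candidate).
row 7, column 4 = 2 (sole candidate).
row 7, column 7 = 5 (sole candidate).
row 2, column 2 = 3 (sole candidate).
row 2, column 3 = 2 (sole candidate).
row 3, column 3 = 6 (sole candidate).
row 4, column 3 = 1 (sole candidate).
row 4, column 7 = 7: row 4 has {1,2,3,4,6}; col 7 has {1,2,3,4,5,6}; region has {1,2,3,4,6} → only 7 remains.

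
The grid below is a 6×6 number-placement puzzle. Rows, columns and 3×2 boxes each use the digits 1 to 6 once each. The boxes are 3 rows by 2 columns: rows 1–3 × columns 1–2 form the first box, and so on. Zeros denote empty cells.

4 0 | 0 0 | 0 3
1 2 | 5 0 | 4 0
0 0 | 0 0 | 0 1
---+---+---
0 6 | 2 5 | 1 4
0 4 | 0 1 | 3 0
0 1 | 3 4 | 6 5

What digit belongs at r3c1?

6

r1c2 = 5 (sole candidate).
r1c5 = 2 (sole candidate).
r2c6 = 6 (sole candidate).
r3c2 = 3 (sole candidate).
r3c5 = 5 (sole candidate).
r4c1 = 3 (sole candidate).
r5c3 = 6 (sole candidate).
r5c6 = 2 (sole candidate).
r6c1 = 2 (sole candidate).
r1c3 = 1 (sole candidate).
r1c4 = 6 (sole candidate).
r2c4 = 3 (sole candidate).
r3c1 = 6: row 3 has {1,3,5}; col 1 has {1,2,3,4}; box has {1,2,3,4,5} → only 6 remains.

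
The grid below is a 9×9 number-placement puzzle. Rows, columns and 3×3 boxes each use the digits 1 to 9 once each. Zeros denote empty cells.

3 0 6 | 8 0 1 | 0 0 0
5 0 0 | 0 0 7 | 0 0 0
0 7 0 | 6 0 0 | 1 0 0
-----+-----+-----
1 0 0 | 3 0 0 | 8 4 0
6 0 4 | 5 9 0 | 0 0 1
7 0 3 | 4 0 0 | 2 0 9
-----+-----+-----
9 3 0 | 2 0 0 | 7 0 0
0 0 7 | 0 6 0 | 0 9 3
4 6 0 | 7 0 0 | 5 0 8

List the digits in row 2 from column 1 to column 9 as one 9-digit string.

R2C4 = 9: row 2 has {5,7}; col 4 has {2,3,4,5,6,7,8}; box has {1,6,7,8} → only 9 remains.
R5C7 = 3: row 5 has {1,4,5,6,9}; col 7 has {1,2,5,7,8}; box has {1,2,4,8,9} → only 3 remains.
R5C8 = 7: row 5 has {1,3,4,5,6,9}; col 8 has {4,9}; box has {1,2,3,4,8,9} → only 7 remains.
R8C4 = 1: row 8 has {3,6,7,9}; col 4 has {2,3,4,5,6,7,8,9}; box has {2,6,7} → only 1 remains.
R8C7 = 4: row 8 has {1,3,6,7,9}; col 7 has {1,2,3,5,7,8}; box has {3,5,7,8,9} → only 4 remains.
R9C5 = 3: row 9 has {4,5,6,7,8}; col 5 has {6,9}; box has {1,2,6,7} → only 3 remains.
R9C6 = 9: row 9 has {3,4,5,6,7,8}; col 6 has {1,7}; box has {1,2,3,6,7} → only 9 remains.
R1C7 = 9: row 1 has {1,3,6,8}; col 7 has {1,2,3,4,5,7,8}; box has {1} → only 9 remains.
R2C7 = 6: row 2 has {5,7,9}; col 7 has {1,2,3,4,5,7,8,9}; box has {1,9} → only 6 remains.
R7C9 = 6: row 7 has {2,3,7,9}; col 9 has {1,3,8,9}; box has {3,4,5,7,8,9} → only 6 remains.
R4C9 = 5: row 4 has {1,3,4,8}; col 9 has {1,3,6,8,9}; box has {1,2,3,4,7,8,9} → only 5 remains.
R6C8 = 6: row 6 has {2,3,4,7,9}; col 8 has {4,7,9}; box has {1,2,3,4,5,7,8,9} → only 6 remains.
R7C8 = 1: row 7 has {2,3,6,7,9}; col 8 has {4,6,7,9}; box has {3,4,5,6,7,8,9} → only 1 remains.
R9C8 = 2: row 9 has {3,4,5,6,7,8,9}; col 8 has {1,4,6,7,9}; box has {1,3,4,5,6,7,8,9} → only 2 remains.
R1C8 = 5: row 1 has {1,3,6,8,9}; col 8 has {1,2,4,6,7,9}; box has {1,6,9} → only 5 remains.
R6C6 = 8: row 6 has {2,3,4,6,7,9}; col 6 has {1,7,9}; box has {3,4,5,9} → only 8 remains.
R8C6 = 5: row 8 has {1,3,4,6,7,9}; col 6 has {1,7,8,9}; box has {1,2,3,6,7,9} → only 5 remains.
R9C3 = 1: row 9 has {2,3,4,5,6,7,8,9}; col 3 has {3,4,6,7}; box has {3,4,6,7,9} → only 1 remains.
R5C6 = 2: row 5 has {1,3,4,5,6,7,9}; col 6 has {1,5,7,8,9}; box has {3,4,5,8,9} → only 2 remains.
R6C2 = 5: row 6 has {2,3,4,6,7,8,9}; col 2 has {3,6,7}; box has {1,3,4,6,7} → only 5 remains.
R6C5 = 1: row 6 has {2,3,4,5,6,7,8,9}; col 5 has {3,6,9}; box has {2,3,4,5,8,9} → only 1 remains.
R7C6 = 4: row 7 has {1,2,3,6,7,9}; col 6 has {1,2,5,7,8,9}; box has {1,2,3,5,6,7,9} → only 4 remains.
R3C6 = 3: row 3 has {1,6,7}; col 6 has {1,2,4,5,7,8,9}; box has {1,6,7,8,9} → only 3 remains.
R3C8 = 8: row 3 has {1,3,6,7}; col 8 has {1,2,4,5,6,7,9}; box has {1,5,6,9} → only 8 remains.
R4C5 = 7: row 4 has {1,3,4,5,8}; col 5 has {1,3,6,9}; box has {1,2,3,4,5,8,9} → only 7 remains.
R4C6 = 6: row 4 has {1,3,4,5,7,8}; col 6 has {1,2,3,4,5,7,8,9}; box has {1,2,3,4,5,7,8,9} → only 6 remains.
R5C2 = 8: row 5 has {1,2,3,4,5,6,7,9}; col 2 has {3,5,6,7}; box has {1,3,4,5,6,7} → only 8 remains.
R7C5 = 8: row 7 has {1,2,3,4,6,7,9}; col 5 has {1,3,6,7,9}; box has {1,2,3,4,5,6,7,9} → only 8 remains.
R8C2 = 2: row 8 has {1,3,4,5,6,7,9}; col 2 has {3,5,6,7,8}; box has {1,3,4,6,7,9} → only 2 remains.
R1C2 = 4: row 1 has {1,3,5,6,8,9}; col 2 has {2,3,5,6,7,8}; box has {3,5,6,7} → only 4 remains.
R1C5 = 2: row 1 has {1,3,4,5,6,8,9}; col 5 has {1,3,6,7,8,9}; box has {1,3,6,7,8,9} → only 2 remains.
R1C9 = 7: row 1 has {1,2,3,4,5,6,8,9}; col 9 has {1,3,5,6,8,9}; box has {1,5,6,8,9} → only 7 remains.
R2C2 = 1: row 2 has {5,6,7,9}; col 2 has {2,3,4,5,6,7,8}; box has {3,4,5,6,7} → only 1 remains.
R2C5 = 4: row 2 has {1,5,6,7,9}; col 5 has {1,2,3,6,7,8,9}; box has {1,2,3,6,7,8,9} → only 4 remains.
R2C8 = 3: row 2 has {1,4,5,6,7,9}; col 8 has {1,2,4,5,6,7,8,9}; box has {1,5,6,7,8,9} → only 3 remains.
R2C9 = 2: row 2 has {1,3,4,5,6,7,9}; col 9 has {1,3,5,6,7,8,9}; box has {1,3,5,6,7,8,9} → only 2 remains.
R3C1 = 2: row 3 has {1,3,6,7,8}; col 1 has {1,3,4,5,6,7,9}; box has {1,3,4,5,6,7} → only 2 remains.
R3C3 = 9: row 3 has {1,2,3,6,7,8}; col 3 has {1,3,4,6,7}; box has {1,2,3,4,5,6,7} → only 9 remains.
R3C5 = 5: row 3 has {1,2,3,6,7,8,9}; col 5 has {1,2,3,4,6,7,8,9}; box has {1,2,3,4,6,7,8,9} → only 5 remains.
R3C9 = 4: row 3 has {1,2,3,5,6,7,8,9}; col 9 has {1,2,3,5,6,7,8,9}; box has {1,2,3,5,6,7,8,9} → only 4 remains.
R4C2 = 9: row 4 has {1,3,4,5,6,7,8}; col 2 has {1,2,3,4,5,6,7,8}; box has {1,3,4,5,6,7,8} → only 9 remains.
R4C3 = 2: row 4 has {1,3,4,5,6,7,8,9}; col 3 has {1,3,4,6,7,9}; box has {1,3,4,5,6,7,8,9} → only 2 remains.
R7C3 = 5: row 7 has {1,2,3,4,6,7,8,9}; col 3 has {1,2,3,4,6,7,9}; box has {1,2,3,4,6,7,9} → only 5 remains.
R8C1 = 8: row 8 has {1,2,3,4,5,6,7,9}; col 1 has {1,2,3,4,5,6,7,9}; box has {1,2,3,4,5,6,7,9} → only 8 remains.
R2C3 = 8: row 2 has {1,2,3,4,5,6,7,9}; col 3 has {1,2,3,4,5,6,7,9}; box has {1,2,3,4,5,6,7,9} → only 8 remains.

518947632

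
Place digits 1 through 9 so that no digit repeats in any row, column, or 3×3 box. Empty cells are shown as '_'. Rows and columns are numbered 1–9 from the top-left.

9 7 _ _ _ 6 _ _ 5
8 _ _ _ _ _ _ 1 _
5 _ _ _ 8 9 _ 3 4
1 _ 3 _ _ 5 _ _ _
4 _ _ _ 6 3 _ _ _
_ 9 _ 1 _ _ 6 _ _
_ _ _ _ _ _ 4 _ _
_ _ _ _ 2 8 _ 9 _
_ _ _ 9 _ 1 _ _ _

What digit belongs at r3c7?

r7c6 = 7: row 7 has {4}; col 6 has {1,3,5,6,8,9}; box has {1,2,8,9} → only 7 remains.
r4c2 = 6: in row 4, 6 can only go here (every other open cell in that row sees a 6).
r3c3 = 6: in row 3, 6 can only go here (every other open cell in that row sees a 6).
r2c9 = 6: in row 2, 6 can only go here (every other open cell in that row sees a 6).
r2c7 = 9: in row 2, 9 can only go here (every other open cell in that row sees a 9).
r3c2 = 1: in row 3, 1 can only go here (every other open cell in that row sees a 1).
r1c5 = 1: in row 1, 1 can only go here (every other open cell in that row sees a 1).
r1c4 = 3: in row 1, 3 can only go here (every other open cell in that row sees a 3).
r1c3 = 4: in row 1, 4 can only go here (every other open cell in that row sees a 4).
r2c3 = 2: row 2 has {1,6,8,9}; col 3 has {3,4,6}; box has {1,4,5,6,7,8,9} → only 2 remains.
r2c6 = 4: row 2 has {1,2,6,8,9}; col 6 has {1,3,5,6,7,8,9}; box has {1,3,6,8,9} → only 4 remains.
r6c6 = 2: row 6 has {1,6,9}; col 6 has {1,3,4,5,6,7,8,9}; box has {1,3,5,6} → only 2 remains.
r2c2 = 3: row 2 has {1,2,4,6,8,9}; col 2 has {1,6,7,9}; box has {1,2,4,5,6,7,8,9} → only 3 remains.
r6c1 = 7: row 6 has {1,2,6,9}; col 1 has {1,4,5,8,9}; box has {1,3,4,6,9} → only 7 remains.
r6c5 = 4: row 6 has {1,2,6,7,9}; col 5 has {1,2,6,8}; box has {1,2,3,5,6} → only 4 remains.
r4c8 = 4: in row 4, 4 can only go here (every other open cell in that row sees a 4).
r5c9 = 9: in row 5, 9 can only go here (every other open cell in that row sees a 9).
r4c5 = 9: in row 4, 9 can only go here (every other open cell in that row sees a 9).
r5c7 = 1: in row 5, 1 can only go here (every other open cell in that row sees a 1).
r6c9 = 3: in row 6, 3 can only go here (every other open cell in that row sees a 3).
r7c3 = 9: in row 7, 9 can only go here (every other open cell in that row sees a 9).
r7c9 = 1: in row 7, 1 can only go here (every other open cell in that row sees a 1).
r8c9 = 7: row 8 has {2,8,9}; col 9 has {1,3,4,5,6,9}; box has {1,4,9} → only 7 remains.
r8c3 = 1: in row 8, 1 can only go here (every other open cell in that row sees a 1).
r9c2 = 4: in row 9, 4 can only go here (every other open cell in that row sees a 4).
r9c3 = 7: in row 9, 7 can only go here (every other open cell in that row sees a 7).
r8c2 = 5: row 8 has {1,2,7,8,9}; col 2 has {1,3,4,6,7,9}; box has {1,4,7,9} → only 5 remains.
r8c7 = 3: row 8 has {1,2,5,7,8,9}; col 7 has {1,4,6,9}; box has {1,4,7,9} → only 3 remains.
r8c1 = 6: row 8 has {1,2,3,5,7,8,9}; col 1 has {1,4,5,7,8,9}; box has {1,4,5,7,9} → only 6 remains.
r8c4 = 4: row 8 has {1,2,3,5,6,7,8,9}; col 4 has {1,3,9}; box has {1,2,7,8,9} → only 4 remains.
r9c8 = 6: in row 9, 6 can only go here (every other open cell in that row sees a 6).
r7c4 = 6: in row 7, 6 can only go here (every other open cell in that row sees a 6).
r3c4 = 2: in column 4, 2 can only go here (every other open cell in that column sees a 2).
r2c4 = 5: in column 4, 5 can only go here (every other open cell in that column sees a 5).
r2c5 = 7: row 2 has {1,2,3,4,5,6,8,9}; col 5 has {1,2,4,6,8,9}; box has {1,2,3,4,5,6,8,9} → only 7 remains.
r3c7 = 7: row 3 has {1,2,3,4,5,6,8,9}; col 7 has {1,3,4,6,9}; box has {1,3,4,5,6,9} → only 7 remains.

7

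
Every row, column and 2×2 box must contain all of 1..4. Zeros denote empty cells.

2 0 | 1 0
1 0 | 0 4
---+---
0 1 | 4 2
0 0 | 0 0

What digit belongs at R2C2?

R1C4 = 3: row 1 has {1,2}; col 4 has {2,4}; box has {1,4} → only 3 remains.
R2C2 = 3: row 2 has {1,4}; col 2 has {1}; box has {1,2} → only 3 remains.

3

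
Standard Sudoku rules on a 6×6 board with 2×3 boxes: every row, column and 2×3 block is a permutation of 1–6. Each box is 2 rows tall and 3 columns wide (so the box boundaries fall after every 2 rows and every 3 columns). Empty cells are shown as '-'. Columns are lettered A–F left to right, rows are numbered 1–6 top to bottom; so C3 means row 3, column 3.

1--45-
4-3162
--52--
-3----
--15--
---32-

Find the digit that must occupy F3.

F1 = 3: row 1 has {1,4,5}; col 6 has {2}; box has {1,2,4,5,6} → only 3 remains.
B2 = 5: row 2 has {1,2,3,4,6}; col 2 has {3}; box has {1,3,4} → only 5 remains.
A3 = 6: row 3 has {2,5}; col 1 has {1,4}; box has {3,5} → only 6 remains.
A4 = 2: row 4 has {3}; col 1 has {1,4,6}; box has {3,5,6} → only 2 remains.
C4 = 4: row 4 has {2,3}; col 3 has {1,3,5}; box has {2,3,5,6} → only 4 remains.
D4 = 6: row 4 has {2,3,4}; col 4 has {1,2,3,4,5}; box has {2} → only 6 remains.
E4 = 1: row 4 has {2,3,4,6}; col 5 has {2,5,6}; box has {2,6} → only 1 remains.
F4 = 5: row 4 has {1,2,3,4,6}; col 6 has {2,3}; box has {1,2,6} → only 5 remains.
A5 = 3: row 5 has {1,5}; col 1 has {1,2,4,6}; box has {1} → only 3 remains.
E5 = 4: row 5 has {1,3,5}; col 5 has {1,2,5,6}; box has {2,3,5} → only 4 remains.
F5 = 6: row 5 has {1,3,4,5}; col 6 has {2,3,5}; box has {2,3,4,5} → only 6 remains.
A6 = 5: row 6 has {2,3}; col 1 has {1,2,3,4,6}; box has {1,3} → only 5 remains.
C6 = 6: row 6 has {2,3,5}; col 3 has {1,3,4,5}; box has {1,3,5} → only 6 remains.
F6 = 1: row 6 has {2,3,5,6}; col 6 has {2,3,5,6}; box has {2,3,4,5,6} → only 1 remains.
C1 = 2: row 1 has {1,3,4,5}; col 3 has {1,3,4,5,6}; box has {1,3,4,5} → only 2 remains.
B3 = 1: row 3 has {2,5,6}; col 2 has {3,5}; box has {2,3,4,5,6} → only 1 remains.
E3 = 3: row 3 has {1,2,5,6}; col 5 has {1,2,4,5,6}; box has {1,2,5,6} → only 3 remains.
F3 = 4: row 3 has {1,2,3,5,6}; col 6 has {1,2,3,5,6}; box has {1,2,3,5,6} → only 4 remains.

4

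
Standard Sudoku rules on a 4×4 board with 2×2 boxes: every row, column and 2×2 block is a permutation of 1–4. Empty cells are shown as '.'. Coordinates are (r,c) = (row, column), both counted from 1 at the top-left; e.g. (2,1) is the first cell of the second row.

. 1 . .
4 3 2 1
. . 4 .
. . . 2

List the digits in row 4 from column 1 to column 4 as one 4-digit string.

(1,1) = 2 (sole candidate).
(1,3) = 3 (sole candidate).
(1,4) = 4 (sole candidate).
(3,2) = 2 (sole candidate).
(3,4) = 3 (sole candidate).
(4,2) = 4: row 4 has {2}; col 2 has {1,2,3}; box has {2} → only 4 remains.
(4,3) = 1: row 4 has {2,4}; col 3 has {2,3,4}; box has {2,3,4} → only 1 remains.
(3,1) = 1 (sole candidate).
(4,1) = 3: row 4 has {1,2,4}; col 1 has {1,2,4}; box has {1,2,4} → only 3 remains.

3412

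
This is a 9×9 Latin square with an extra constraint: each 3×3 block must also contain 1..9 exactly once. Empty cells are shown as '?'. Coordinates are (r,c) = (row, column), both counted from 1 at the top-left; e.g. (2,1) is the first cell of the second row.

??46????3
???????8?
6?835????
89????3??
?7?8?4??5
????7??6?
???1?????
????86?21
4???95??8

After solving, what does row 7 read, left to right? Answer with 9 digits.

582137649

(1,6) = 8 (hidden single in row 1).
(6,7) = 8 (hidden single in row 6).
(7,2) = 8: in row 7, 8 can only go here (every other open cell in that row sees an 8).
(6,2) = 4 (hidden single in column 2).
(9,2) = 6 (hidden single in column 2).
(9,7) = 7 (sole candidate).
(9,8) = 3 (sole candidate).
(9,4) = 2 (sole candidate).
(4,4) = 5 (sole candidate).
(6,4) = 9 (sole candidate).
(6,9) = 2 (sole candidate).
(9,3) = 1 (sole candidate).
Singles propagation stalls; (7,5) is still open with candidates {3,4}.
  Try (7,5) = 4: this forces (8,4)=7, (2,4)=4, (7,6)=3, (6,6)=1, (4,6)=2, (4,3)=6; then (4,5) has no candidate left — contradiction.
So (7,5) = 3.
(7,6) = 7: row 7 has {1,3,8}; col 6 has {4,5,6,8}; box has {1,2,3,5,6,8,9} → only 7 remains.
(8,4) = 4 (sole candidate).
(2,4) = 7 (sole candidate).
(8,3) = 7 (hidden single in column 3).
(1,1) = 7 (hidden single in column 1).
(2,5) = 4 (hidden single in column 5).
(6,6) = 3 (hidden single in column 6).
(6,3) = 5 (sole candidate).
(6,1) = 1 (sole candidate).
Singles propagation stalls; (7,8) is still open with candidates {4,5,9}.
  Try (7,8) = 5: this forces (8,7)=9, (5,7)=1, (5,8)=9; then row 1 has no cell left for 9 — contradiction.
  Try (7,8) = 9: this forces (5,8)=1, (7,3)=2, (8,7)=5, (1,8)=5, (4,3)=6, (5,3)=3, (5,7)=9; then row 1 has no cell left for 9 — contradiction.
So (7,8) = 4.
(4,9) = 4 (hidden single in row 4).
(3,7) = 4 (hidden single in row 3).
(4,8) = 7 (hidden single in row 4).
(3,9) = 7 (hidden single in row 3).
(1,8) = 5 (hidden single in column 8).
(1,7) = 9 (hidden single in row 1).
(2,9) = 6 (sole candidate).
(3,8) = 1 (sole candidate).
(5,7) = 1 (sole candidate).
(5,8) = 9 (sole candidate).
(7,9) = 9: row 7 has {1,3,4,7,8}; col 9 has {1,2,3,4,5,6,7,8}; box has {1,2,3,4,7,8} → only 9 remains.
(8,7) = 5 (sole candidate).
(2,7) = 2 (sole candidate).
(3,2) = 2 (sole candidate).
(3,6) = 9 (sole candidate).
(7,3) = 2: row 7 has {1,3,4,7,8,9}; col 3 has {1,4,5,7,8}; box has {1,4,6,7,8} → only 2 remains.
(7,7) = 6: row 7 has {1,2,3,4,7,8,9}; col 7 has {1,2,3,4,5,7,8,9}; box has {1,2,3,4,5,7,8,9} → only 6 remains.
(8,2) = 3 (sole candidate).
(1,2) = 1 (sole candidate).
(1,5) = 2 (sole candidate).
(2,2) = 5 (sole candidate).
(2,6) = 1 (sole candidate).
(4,3) = 6 (sole candidate).
(4,5) = 1 (sole candidate).
(4,6) = 2 (sole candidate).
(5,3) = 3 (sole candidate).
(5,5) = 6 (sole candidate).
(7,1) = 5: row 7 has {1,2,3,4,6,7,8,9}; col 1 has {1,4,6,7,8}; box has {1,2,3,4,6,7,8} → only 5 remains.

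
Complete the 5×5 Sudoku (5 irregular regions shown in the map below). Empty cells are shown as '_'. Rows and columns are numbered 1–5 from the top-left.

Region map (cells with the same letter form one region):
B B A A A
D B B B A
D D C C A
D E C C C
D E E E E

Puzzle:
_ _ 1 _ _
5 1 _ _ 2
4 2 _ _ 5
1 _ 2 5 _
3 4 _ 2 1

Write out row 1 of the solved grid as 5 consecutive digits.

r1c1 = 2: row 1 has {1}; col 1 has {1,3,4,5}; region has {1} → only 2 remains.
r3c3 = 3: row 3 has {2,4,5}; col 3 has {1,2}; region has {2,5} → only 3 remains.
r3c4 = 1: row 3 has {2,3,4,5}; col 4 has {2,5}; region has {2,3,5} → only 1 remains.
r4c2 = 3: row 4 has {1,2,5}; col 2 has {1,2,4}; region has {1,2,4} → only 3 remains.
r4c5 = 4: row 4 has {1,2,3,5}; col 5 has {1,2,5}; region has {1,2,3,5} → only 4 remains.
r5c3 = 5: row 5 has {1,2,3,4}; col 3 has {1,2,3}; region has {1,2,3,4} → only 5 remains.
r1c2 = 5: row 1 has {1,2}; col 2 has {1,2,3,4}; region has {1,2} → only 5 remains.
r1c5 = 3: row 1 has {1,2,5}; col 5 has {1,2,4,5}; region has {1,2,5} → only 3 remains.
r2c3 = 4: row 2 has {1,2,5}; col 3 has {1,2,3,5}; region has {1,2,5} → only 4 remains.
r2c4 = 3: row 2 has {1,2,4,5}; col 4 has {1,2,5}; region has {1,2,4,5} → only 3 remains.
r1c4 = 4: row 1 has {1,2,3,5}; col 4 has {1,2,3,5}; region has {1,2,3,5} → only 4 remains.

25143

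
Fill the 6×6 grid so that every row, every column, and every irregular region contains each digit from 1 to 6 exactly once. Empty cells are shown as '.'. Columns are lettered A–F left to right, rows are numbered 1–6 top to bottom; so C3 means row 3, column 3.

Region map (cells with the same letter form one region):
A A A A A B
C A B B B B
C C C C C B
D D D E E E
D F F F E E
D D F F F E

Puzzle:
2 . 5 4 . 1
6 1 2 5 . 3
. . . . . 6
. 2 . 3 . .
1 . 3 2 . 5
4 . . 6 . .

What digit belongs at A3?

E2 = 4 (sole candidate).
D3 = 1 (sole candidate).
A4 = 5 (sole candidate).
C4 = 6 (sole candidate).
E4 = 1 (sole candidate).
F4 = 4 (sole candidate).
B5 = 4 (sole candidate).
E5 = 6 (sole candidate).
B6 = 3 (sole candidate).
C6 = 1 (sole candidate).
E6 = 5 (sole candidate).
F6 = 2 (sole candidate).
B1 = 6 (sole candidate).
E1 = 3 (sole candidate).
A3 = 3: row 3 has {1,6}; col 1 has {1,2,4,5,6}; region has {1,6} → only 3 remains.

3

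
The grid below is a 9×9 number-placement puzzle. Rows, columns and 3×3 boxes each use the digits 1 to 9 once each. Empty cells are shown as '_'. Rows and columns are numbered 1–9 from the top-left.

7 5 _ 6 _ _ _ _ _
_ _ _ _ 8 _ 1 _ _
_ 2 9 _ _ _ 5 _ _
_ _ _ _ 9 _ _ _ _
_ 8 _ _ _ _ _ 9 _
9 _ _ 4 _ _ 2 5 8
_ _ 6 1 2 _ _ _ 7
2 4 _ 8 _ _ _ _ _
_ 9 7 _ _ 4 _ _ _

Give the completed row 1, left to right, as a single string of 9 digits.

758612439

r7c2 = 3: row 7 has {1,2,6,7}; col 2 has {2,4,5,8,9}; box has {2,4,6,7,9} → only 3 remains.
r2c2 = 6: row 2 has {1,8}; col 2 has {2,3,4,5,8,9}; box has {2,5,7,9} → only 6 remains.
r4c6 = 8: in row 4, 8 can only go here (every other open cell in that row sees an 8).
r1c3 = 8: in column 3, 8 can only go here (every other open cell in that column sees an 8).
r3c8 = 8: in row 3, 8 can only go here (every other open cell in that row sees an 8).
r7c8 = 4: row 7 has {1,2,3,6,7}; col 8 has {5,8,9}; box has {7} → only 4 remains.
r3c9 = 6: in row 3, 6 can only go here (every other open cell in that row sees a 6).
r2c4 = 9: in column 4, 9 can only go here (every other open cell in that column sees a 9).
r2c6 = 5: in row 2, 5 can only go here (every other open cell in that row sees a 5).
r7c6 = 9: row 7 has {1,2,3,4,6,7}; col 6 has {4,5,8}; box has {1,2,4,8} → only 9 remains.
r7c7 = 8: row 7 has {1,2,3,4,6,7,9}; col 7 has {1,2,5}; box has {4,7} → only 8 remains.
r7c1 = 5: row 7 has {1,2,3,4,6,7,8,9}; col 1 has {2,7,9}; box has {2,3,4,6,7,9} → only 5 remains.
r8c3 = 1: row 8 has {2,4,8}; col 3 has {6,7,8,9}; box has {2,3,4,5,6,7,9} → only 1 remains.
r9c1 = 8: row 9 has {4,7,9}; col 1 has {2,5,7,9}; box has {1,2,3,4,5,6,7,9} → only 8 remains.
r6c3 = 3: row 6 has {2,4,5,8,9}; col 3 has {1,6,7,8,9}; box has {8,9} → only 3 remains.
r2c3 = 4: row 2 has {1,5,6,8,9}; col 3 has {1,3,6,7,8,9}; box has {2,5,6,7,8,9} → only 4 remains.
r2c1 = 3: row 2 has {1,4,5,6,8,9}; col 1 has {2,5,7,8,9}; box has {2,4,5,6,7,8,9} → only 3 remains.
r2c9 = 2: row 2 has {1,3,4,5,6,8,9}; col 9 has {6,7,8}; box has {1,5,6,8} → only 2 remains.
r3c1 = 1: row 3 has {2,5,6,8,9}; col 1 has {2,3,5,7,8,9}; box has {2,3,4,5,6,7,8,9} → only 1 remains.
r1c8 = 3: row 1 has {5,6,7,8}; col 8 has {4,5,8,9}; box has {1,2,5,6,8} → only 3 remains.
r2c8 = 7: row 2 has {1,2,3,4,5,6,8,9}; col 8 has {3,4,5,8,9}; box has {1,2,3,5,6,8} → only 7 remains.
r8c8 = 6: row 8 has {1,2,4,8}; col 8 has {3,4,5,7,8,9}; box has {4,7,8} → only 6 remains.
r9c7 = 3: row 9 has {4,7,8,9}; col 7 has {1,2,5,8}; box has {4,6,7,8} → only 3 remains.
r4c8 = 1: row 4 has {8,9}; col 8 has {3,4,5,6,7,8,9}; box has {2,5,8,9} → only 1 remains.
r8c7 = 9: row 8 has {1,2,4,6,8}; col 7 has {1,2,3,5,8}; box has {3,4,6,7,8} → only 9 remains.
r8c9 = 5: row 8 has {1,2,4,6,8,9}; col 9 has {2,6,7,8}; box has {3,4,6,7,8,9} → only 5 remains.
r9c4 = 5: row 9 has {3,4,7,8,9}; col 4 has {1,4,6,8,9}; box has {1,2,4,8,9} → only 5 remains.
r9c5 = 6: row 9 has {3,4,5,7,8,9}; col 5 has {2,8,9}; box has {1,2,4,5,8,9} → only 6 remains.
r9c8 = 2: row 9 has {3,4,5,6,7,8,9}; col 8 has {1,3,4,5,6,7,8,9}; box has {3,4,5,6,7,8,9} → only 2 remains.
r9c9 = 1: row 9 has {2,3,4,5,6,7,8,9}; col 9 has {2,5,6,7,8}; box has {2,3,4,5,6,7,8,9} → only 1 remains.
r1c7 = 4: row 1 has {3,5,6,7,8}; col 7 has {1,2,3,5,8,9}; box has {1,2,3,5,6,7,8} → only 4 remains.
r1c9 = 9: row 1 has {3,4,5,6,7,8}; col 9 has {1,2,5,6,7,8}; box has {1,2,3,4,5,6,7,8} → only 9 remains.
r4c2 = 7: row 4 has {1,8,9}; col 2 has {2,3,4,5,6,8,9}; box has {3,8,9} → only 7 remains.
r4c7 = 6: row 4 has {1,7,8,9}; col 7 has {1,2,3,4,5,8,9}; box has {1,2,5,8,9} → only 6 remains.
r5c7 = 7: row 5 has {8,9}; col 7 has {1,2,3,4,5,6,8,9}; box has {1,2,5,6,8,9} → only 7 remains.
r6c2 = 1: row 6 has {2,3,4,5,8,9}; col 2 has {2,3,4,5,6,7,8,9}; box has {3,7,8,9} → only 1 remains.
r6c5 = 7: row 6 has {1,2,3,4,5,8,9}; col 5 has {2,6,8,9}; box has {4,8,9} → only 7 remains.
r6c6 = 6: row 6 has {1,2,3,4,5,7,8,9}; col 6 has {4,5,8,9}; box has {4,7,8,9} → only 6 remains.
r8c5 = 3: row 8 has {1,2,4,5,6,8,9}; col 5 has {2,6,7,8,9}; box has {1,2,4,5,6,8,9} → only 3 remains.
r8c6 = 7: row 8 has {1,2,3,4,5,6,8,9}; col 6 has {4,5,6,8,9}; box has {1,2,3,4,5,6,8,9} → only 7 remains.
r1c5 = 1: row 1 has {3,4,5,6,7,8,9}; col 5 has {2,3,6,7,8,9}; box has {5,6,8,9} → only 1 remains.
r1c6 = 2: row 1 has {1,3,4,5,6,7,8,9}; col 6 has {4,5,6,7,8,9}; box has {1,5,6,8,9} → only 2 remains.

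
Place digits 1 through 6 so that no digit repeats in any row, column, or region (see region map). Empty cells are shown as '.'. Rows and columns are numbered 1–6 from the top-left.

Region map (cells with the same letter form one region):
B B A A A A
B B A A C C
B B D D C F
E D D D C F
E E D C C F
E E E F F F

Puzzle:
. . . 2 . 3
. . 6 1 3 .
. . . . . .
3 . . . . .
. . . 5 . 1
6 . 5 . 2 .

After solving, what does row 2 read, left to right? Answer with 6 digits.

546132

R1C3 = 4 (sole candidate).
R1C5 = 5 (sole candidate).
R6C6 = 4 (sole candidate).
R1C1 = 1 (sole candidate).
R1C2 = 6 (sole candidate).
R2C6 = 2: row 2 has {1,3,6}; col 6 has {1,3,4}; region has {3,5} → only 2 remains.
R6C2 = 1 (sole candidate).
R6C4 = 3 (sole candidate).
R5C3 = 3 (hidden single in row 5).
R5C5 = 6 (hidden single in row 5).
R3C2 = 3 (hidden single in row 3).
R3C1 = 2 (hidden single in region B).
R3C3 = 1 (sole candidate).
R3C5 = 4 (sole candidate).
R4C3 = 2 (sole candidate).
R4C5 = 1 (sole candidate).
R5C1 = 4 (sole candidate).
R5C2 = 2 (sole candidate).
R2C1 = 5: row 2 has {1,2,3,6}; col 1 has {1,2,3,4,6}; region has {1,2,3,6} → only 5 remains.
R2C2 = 4: row 2 has {1,2,3,5,6}; col 2 has {1,2,3,6}; region has {1,2,3,5,6} → only 4 remains.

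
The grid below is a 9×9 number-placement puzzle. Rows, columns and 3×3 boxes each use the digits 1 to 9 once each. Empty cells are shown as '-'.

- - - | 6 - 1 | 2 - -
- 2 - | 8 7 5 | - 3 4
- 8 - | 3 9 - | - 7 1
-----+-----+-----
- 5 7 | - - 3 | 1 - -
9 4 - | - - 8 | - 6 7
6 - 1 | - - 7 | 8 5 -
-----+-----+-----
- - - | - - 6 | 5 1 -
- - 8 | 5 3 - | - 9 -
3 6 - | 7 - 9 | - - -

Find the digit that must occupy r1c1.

r1c5 = 4 (sole candidate).
r1c8 = 8 (sole candidate).
r2c1 = 1 (sole candidate).
r3c6 = 2 (sole candidate).
r3c7 = 6 (sole candidate).
r5c7 = 3 (sole candidate).
r6c2 = 3 (sole candidate).
r6c5 = 2 (sole candidate).
r6c9 = 9 (sole candidate).
r7c5 = 8 (sole candidate).
r8c6 = 4 (sole candidate).
r8c7 = 7 (sole candidate).
r9c5 = 1 (sole candidate).
r9c7 = 4 (sole candidate).
r9c8 = 2 (sole candidate).
r9c9 = 8 (sole candidate).
r1c9 = 5 (sole candidate).
r2c7 = 9 (sole candidate).
r4c5 = 6 (sole candidate).
r4c8 = 4 (sole candidate).
r4c9 = 2 (sole candidate).
r5c3 = 2 (sole candidate).
r5c4 = 1 (sole candidate).
r5c5 = 5 (sole candidate).
r6c4 = 4 (sole candidate).
r7c4 = 2 (sole candidate).
r7c9 = 3 (sole candidate).
r8c1 = 2 (sole candidate).
r8c2 = 1 (sole candidate).
r8c9 = 6 (sole candidate).
r9c3 = 5 (sole candidate).
r1c1 = 7: row 1 has {1,2,4,5,6,8}; col 1 has {1,2,3,6,9}; box has {1,2,8} → only 7 remains.

7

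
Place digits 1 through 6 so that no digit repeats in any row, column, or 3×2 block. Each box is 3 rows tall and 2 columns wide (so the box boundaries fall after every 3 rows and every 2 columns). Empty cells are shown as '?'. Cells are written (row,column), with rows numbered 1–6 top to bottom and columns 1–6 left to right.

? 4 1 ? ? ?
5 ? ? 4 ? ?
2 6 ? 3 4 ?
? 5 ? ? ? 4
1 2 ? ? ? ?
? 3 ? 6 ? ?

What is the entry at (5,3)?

4

(1,1) = 3 (sole candidate).
(2,2) = 1 (sole candidate).
(3,3) = 5 (sole candidate).
(3,6) = 1 (sole candidate).
(4,1) = 6 (sole candidate).
(5,4) = 5 (sole candidate).
(6,1) = 4 (sole candidate).
(6,3) = 2 (sole candidate).
(6,6) = 5 (sole candidate).
(1,4) = 2 (sole candidate).
(1,6) = 6 (sole candidate).
(2,3) = 6 (sole candidate).
(4,3) = 3 (sole candidate).
(4,4) = 1 (sole candidate).
(4,5) = 2 (sole candidate).
(5,3) = 4: row 5 has {1,2,5}; col 3 has {1,2,3,5,6}; box has {1,2,3,5,6} → only 4 remains.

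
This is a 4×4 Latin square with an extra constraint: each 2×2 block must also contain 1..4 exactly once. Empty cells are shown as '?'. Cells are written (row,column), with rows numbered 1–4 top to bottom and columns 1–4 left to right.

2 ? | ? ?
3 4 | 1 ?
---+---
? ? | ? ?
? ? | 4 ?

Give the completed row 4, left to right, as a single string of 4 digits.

1243

(1,2) = 1 (sole candidate).
(1,3) = 3 (sole candidate).
(1,4) = 4 (sole candidate).
(2,4) = 2 (sole candidate).
(3,3) = 2 (sole candidate).
(4,1) = 1: row 4 has {4}; col 1 has {2,3}; box has {} → only 1 remains.
(4,4) = 3: row 4 has {1,4}; col 4 has {2,4}; box has {2,4} → only 3 remains.
(3,1) = 4 (sole candidate).
(3,2) = 3 (sole candidate).
(3,4) = 1 (sole candidate).
(4,2) = 2: row 4 has {1,3,4}; col 2 has {1,3,4}; box has {1,3,4} → only 2 remains.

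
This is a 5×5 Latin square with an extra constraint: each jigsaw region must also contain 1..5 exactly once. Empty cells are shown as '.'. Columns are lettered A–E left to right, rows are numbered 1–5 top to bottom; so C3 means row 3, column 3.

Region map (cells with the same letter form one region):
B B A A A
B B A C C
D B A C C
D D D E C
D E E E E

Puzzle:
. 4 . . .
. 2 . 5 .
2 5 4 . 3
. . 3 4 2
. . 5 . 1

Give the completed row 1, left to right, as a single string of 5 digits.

14235

E1 = 5: row 1 has {4}; col 5 has {1,2,3}; region has {4} → only 5 remains.
C2 = 1 (sole candidate).
E2 = 4 (sole candidate).
D3 = 1 (sole candidate).
B4 = 1 (sole candidate).
A5 = 4 (sole candidate).
B5 = 3 (sole candidate).
D5 = 2 (sole candidate).
C1 = 2: row 1 has {4,5}; col 3 has {1,3,4,5}; region has {1,4,5} → only 2 remains.
D1 = 3: row 1 has {2,4,5}; col 4 has {1,2,4,5}; region has {1,2,4,5} → only 3 remains.
A2 = 3 (sole candidate).
A4 = 5 (sole candidate).
A1 = 1: row 1 has {2,3,4,5}; col 1 has {2,3,4,5}; region has {2,3,4,5} → only 1 remains.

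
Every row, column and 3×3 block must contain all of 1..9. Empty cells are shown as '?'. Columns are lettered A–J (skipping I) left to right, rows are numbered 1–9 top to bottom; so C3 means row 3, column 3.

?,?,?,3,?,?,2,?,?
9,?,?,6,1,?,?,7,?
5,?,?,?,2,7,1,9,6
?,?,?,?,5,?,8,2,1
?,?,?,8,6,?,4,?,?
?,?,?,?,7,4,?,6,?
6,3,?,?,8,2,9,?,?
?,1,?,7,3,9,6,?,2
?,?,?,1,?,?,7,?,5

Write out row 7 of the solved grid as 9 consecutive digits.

637582914

D3 = 4: row 3 has {1,2,5,6,7,9}; col 4 has {1,3,6,7,8}; box has {1,2,3,6,7} → only 4 remains.
D4 = 9: row 4 has {1,2,5,8}; col 4 has {1,3,4,6,7,8}; box has {4,5,6,7,8} → only 9 remains.
F4 = 3: row 4 has {1,2,5,8,9}; col 6 has {2,4,7,9}; box has {4,5,6,7,8,9} → only 3 remains.
F5 = 1: row 5 has {4,6,8}; col 6 has {2,3,4,7,9}; box has {3,4,5,6,7,8,9} → only 1 remains.
D6 = 2: row 6 has {4,6,7}; col 4 has {1,3,4,6,7,8,9}; box has {1,3,4,5,6,7,8,9} → only 2 remains.
D7 = 5: row 7 has {2,3,6,8,9}; col 4 has {1,2,3,4,6,7,8,9}; box has {1,2,3,7,8,9} → only 5 remains.
J7 = 4: row 7 has {2,3,5,6,8,9}; col 9 has {1,2,5,6}; box has {2,5,6,7,9} → only 4 remains.
H8 = 8: row 8 has {1,2,3,6,7,9}; col 8 has {2,6,7,9}; box has {2,4,5,6,7,9} → only 8 remains.
E9 = 4: row 9 has {1,5,7}; col 5 has {1,2,3,5,6,7,8}; box has {1,2,3,5,7,8,9} → only 4 remains.
F9 = 6: row 9 has {1,4,5,7}; col 6 has {1,2,3,4,7,9}; box has {1,2,3,4,5,7,8,9} → only 6 remains.
H9 = 3: row 9 has {1,4,5,6,7}; col 8 has {2,6,7,8,9}; box has {2,4,5,6,7,8,9} → only 3 remains.
E1 = 9: row 1 has {2,3}; col 5 has {1,2,3,4,5,6,7,8}; box has {1,2,3,4,6,7} → only 9 remains.
J1 = 8: row 1 has {2,3,9}; col 9 has {1,2,4,5,6}; box has {1,2,6,7,9} → only 8 remains.
J2 = 3: row 2 has {1,6,7,9}; col 9 has {1,2,4,5,6,8}; box has {1,2,6,7,8,9} → only 3 remains.
B3 = 8: row 3 has {1,2,4,5,6,7,9}; col 2 has {1,3}; box has {5,9} → only 8 remains.
C3 = 3: row 3 has {1,2,4,5,6,7,8,9}; col 3 has {}; box has {5,8,9} → only 3 remains.
H5 = 5: row 5 has {1,4,6,8}; col 8 has {2,3,6,7,8,9}; box has {1,2,4,6,8} → only 5 remains.
G6 = 3: row 6 has {2,4,6,7}; col 7 has {1,2,4,6,7,8,9}; box has {1,2,4,5,6,8} → only 3 remains.
J6 = 9: row 6 has {2,3,4,6,7}; col 9 has {1,2,3,4,5,6,8}; box has {1,2,3,4,5,6,8} → only 9 remains.
C7 = 7: row 7 has {2,3,4,5,6,8,9}; col 3 has {3}; box has {1,3,6} → only 7 remains.
H7 = 1: row 7 has {2,3,4,5,6,7,8,9}; col 8 has {2,3,5,6,7,8,9}; box has {2,3,4,5,6,7,8,9} → only 1 remains.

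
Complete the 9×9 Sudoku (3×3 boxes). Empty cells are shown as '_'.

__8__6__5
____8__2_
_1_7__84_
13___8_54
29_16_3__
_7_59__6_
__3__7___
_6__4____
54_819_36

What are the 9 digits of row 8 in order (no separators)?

761342598

row 1, column 2 = 2: row 1 has {5,6,8}; col 2 has {1,3,4,6,7,9}; box has {1,8} → only 2 remains.
row 1, column 5 = 3: row 1 has {2,5,6,8}; col 5 has {1,4,6,8,9}; box has {6,7,8} → only 3 remains.
row 2, column 2 = 5: row 2 has {2,8}; col 2 has {1,2,3,4,6,7,9}; box has {1,2,8} → only 5 remains.
row 4, column 3 = 6: row 4 has {1,3,4,5,8}; col 3 has {3,8}; box has {1,2,3,7,9} → only 6 remains.
row 4, column 4 = 2: row 4 has {1,3,4,5,6,8}; col 4 has {1,5,7,8}; box has {1,5,6,8,9} → only 2 remains.
row 4, column 5 = 7: row 4 has {1,2,3,4,5,6,8}; col 5 has {1,3,4,6,8,9}; box has {1,2,5,6,8,9} → only 7 remains.
row 4, column 7 = 9: row 4 has {1,2,3,4,5,6,7,8}; col 7 has {3,8}; box has {3,4,5,6} → only 9 remains.
row 5, column 6 = 4: row 5 has {1,2,3,6,9}; col 6 has {6,7,8,9}; box has {1,2,5,6,7,8,9} → only 4 remains.
row 6, column 3 = 4: row 6 has {5,6,7,9}; col 3 has {3,6,8}; box has {1,2,3,6,7,9} → only 4 remains.
row 6, column 6 = 3: row 6 has {4,5,6,7,9}; col 6 has {4,6,7,8,9}; box has {1,2,4,5,6,7,8,9} → only 3 remains.
row 7, column 2 = 8: row 7 has {3,7}; col 2 has {1,2,3,4,5,6,7,9}; box has {3,4,5,6} → only 8 remains.
row 7, column 4 = 6: row 7 has {3,7,8}; col 4 has {1,2,5,7,8}; box has {1,4,7,8,9} → only 6 remains.
row 8, column 4 = 3: row 8 has {4,6}; col 4 has {1,2,5,6,7,8}; box has {1,4,6,7,8,9} → only 3 remains.
row 2, column 6 = 1: row 2 has {2,5,8}; col 6 has {3,4,6,7,8,9}; box has {3,6,7,8} → only 1 remains.
row 3, column 3 = 9: row 3 has {1,4,7,8}; col 3 has {3,4,6,8}; box has {1,2,5,8} → only 9 remains.
row 3, column 9 = 3: row 3 has {1,4,7,8,9}; col 9 has {4,5,6}; box has {2,4,5,8} → only 3 remains.
row 5, column 3 = 5: row 5 has {1,2,3,4,6,9}; col 3 has {3,4,6,8,9}; box has {1,2,3,4,6,7,9} → only 5 remains.
row 6, column 1 = 8: row 6 has {3,4,5,6,7,9}; col 1 has {1,2,5}; box has {1,2,3,4,5,6,7,9} → only 8 remains.
row 7, column 1 = 9: row 7 has {3,6,7,8}; col 1 has {1,2,5,8}; box has {3,4,5,6,8} → only 9 remains.
row 7, column 8 = 1: row 7 has {3,6,7,8,9}; col 8 has {2,3,4,5,6}; box has {3,6} → only 1 remains.
row 7, column 9 = 2: row 7 has {1,3,6,7,8,9}; col 9 has {3,4,5,6}; box has {1,3,6} → only 2 remains.
row 8, column 1 = 7: row 8 has {3,4,6}; col 1 has {1,2,5,8,9}; box has {3,4,5,6,8,9} → only 7 remains.
row 8, column 7 = 5: row 8 has {3,4,6,7}; col 7 has {3,8,9}; box has {1,2,3,6} → only 5 remains.
row 9, column 3 = 2: row 9 has {1,3,4,5,6,8,9}; col 3 has {3,4,5,6,8,9}; box has {3,4,5,6,7,8,9} → only 2 remains.
row 9, column 7 = 7: row 9 has {1,2,3,4,5,6,8,9}; col 7 has {3,5,8,9}; box has {1,2,3,5,6} → only 7 remains.
row 1, column 1 = 4: row 1 has {2,3,5,6,8}; col 1 has {1,2,5,7,8,9}; box has {1,2,5,8,9} → only 4 remains.
row 1, column 4 = 9: row 1 has {2,3,4,5,6,8}; col 4 has {1,2,3,5,6,7,8}; box has {1,3,6,7,8} → only 9 remains.
row 1, column 7 = 1: row 1 has {2,3,4,5,6,8,9}; col 7 has {3,5,7,8,9}; box has {2,3,4,5,8} → only 1 remains.
row 1, column 8 = 7: row 1 has {1,2,3,4,5,6,8,9}; col 8 has {1,2,3,4,5,6}; box has {1,2,3,4,5,8} → only 7 remains.
row 2, column 3 = 7: row 2 has {1,2,5,8}; col 3 has {2,3,4,5,6,8,9}; box has {1,2,4,5,8,9} → only 7 remains.
row 2, column 4 = 4: row 2 has {1,2,5,7,8}; col 4 has {1,2,3,5,6,7,8,9}; box has {1,3,6,7,8,9} → only 4 remains.
row 2, column 7 = 6: row 2 has {1,2,4,5,7,8}; col 7 has {1,3,5,7,8,9}; box has {1,2,3,4,5,7,8} → only 6 remains.
row 2, column 9 = 9: row 2 has {1,2,4,5,6,7,8}; col 9 has {2,3,4,5,6}; box has {1,2,3,4,5,6,7,8} → only 9 remains.
row 3, column 1 = 6: row 3 has {1,3,4,7,8,9}; col 1 has {1,2,4,5,7,8,9}; box has {1,2,4,5,7,8,9} → only 6 remains.
row 5, column 8 = 8: row 5 has {1,2,3,4,5,6,9}; col 8 has {1,2,3,4,5,6,7}; box has {3,4,5,6,9} → only 8 remains.
row 5, column 9 = 7: row 5 has {1,2,3,4,5,6,8,9}; col 9 has {2,3,4,5,6,9}; box has {3,4,5,6,8,9} → only 7 remains.
row 6, column 7 = 2: row 6 has {3,4,5,6,7,8,9}; col 7 has {1,3,5,6,7,8,9}; box has {3,4,5,6,7,8,9} → only 2 remains.
row 6, column 9 = 1: row 6 has {2,3,4,5,6,7,8,9}; col 9 has {2,3,4,5,6,7,9}; box has {2,3,4,5,6,7,8,9} → only 1 remains.
row 7, column 5 = 5: row 7 has {1,2,3,6,7,8,9}; col 5 has {1,3,4,6,7,8,9}; box has {1,3,4,6,7,8,9} → only 5 remains.
row 7, column 7 = 4: row 7 has {1,2,3,5,6,7,8,9}; col 7 has {1,2,3,5,6,7,8,9}; box has {1,2,3,5,6,7} → only 4 remains.
row 8, column 3 = 1: row 8 has {3,4,5,6,7}; col 3 has {2,3,4,5,6,7,8,9}; box has {2,3,4,5,6,7,8,9} → only 1 remains.
row 8, column 6 = 2: row 8 has {1,3,4,5,6,7}; col 6 has {1,3,4,6,7,8,9}; box has {1,3,4,5,6,7,8,9} → only 2 remains.
row 8, column 8 = 9: row 8 has {1,2,3,4,5,6,7}; col 8 has {1,2,3,4,5,6,7,8}; box has {1,2,3,4,5,6,7} → only 9 remains.
row 8, column 9 = 8: row 8 has {1,2,3,4,5,6,7,9}; col 9 has {1,2,3,4,5,6,7,9}; box has {1,2,3,4,5,6,7,9} → only 8 remains.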